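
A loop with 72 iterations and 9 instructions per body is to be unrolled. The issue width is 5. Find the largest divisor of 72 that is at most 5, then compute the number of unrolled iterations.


Largest divisor of 72 <= 5 is 4
New iterations = 72 / 4 = 18

18


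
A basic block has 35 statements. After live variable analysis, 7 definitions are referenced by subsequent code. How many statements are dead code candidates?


Dead code = total statements - live definitions
= 35 - 7 = 28

28


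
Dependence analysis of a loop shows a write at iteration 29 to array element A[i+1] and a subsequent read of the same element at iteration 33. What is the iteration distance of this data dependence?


Distance = read iteration - write iteration
= 33 - 29 = 4

4


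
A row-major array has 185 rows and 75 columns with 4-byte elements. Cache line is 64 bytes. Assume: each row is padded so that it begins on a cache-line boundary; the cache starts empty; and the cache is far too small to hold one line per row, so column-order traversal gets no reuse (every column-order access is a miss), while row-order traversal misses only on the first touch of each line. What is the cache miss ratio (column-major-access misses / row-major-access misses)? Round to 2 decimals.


Each row occupies 75 * 4 = 300 bytes and starts on a line boundary, so it spans ceil(300 / 64) = 5 cache lines.
Row-major traversal misses (one per line touched): 185 * ceil(75 * 4 / 64) = 925
Column-major traversal misses (no reuse, every access misses): 185 * 75 = 13875
Ratio = 13875 / 925 = 15.0

15.0


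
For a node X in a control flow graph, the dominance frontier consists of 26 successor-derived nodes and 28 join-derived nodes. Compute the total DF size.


DF(X) = direct successor contributions + join point contributions
= 26 + 28 = 54

54


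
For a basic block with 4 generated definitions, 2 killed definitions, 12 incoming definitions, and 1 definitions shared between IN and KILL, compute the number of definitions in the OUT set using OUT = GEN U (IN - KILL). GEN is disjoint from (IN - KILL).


IN - KILL: 12 - 1 = 11 surviving definitions
OUT = GEN + surviving = 4 + 11 = 15

15


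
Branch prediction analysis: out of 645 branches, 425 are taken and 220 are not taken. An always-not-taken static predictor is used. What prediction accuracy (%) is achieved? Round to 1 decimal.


Predictor: always-not-taken
Correct predictions = 220
Accuracy = 220 / 645 * 100 = 34.1%

34.1


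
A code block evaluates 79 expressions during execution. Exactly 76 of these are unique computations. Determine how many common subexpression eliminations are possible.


CSE count = total expressions - unique expressions
= 79 - 76 = 3

3


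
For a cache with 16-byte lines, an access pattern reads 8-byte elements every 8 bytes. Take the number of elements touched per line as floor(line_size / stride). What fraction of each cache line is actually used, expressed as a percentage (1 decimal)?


Elements per cache line = floor(16 / 8) = 2
Bytes used = 2 * 8 = 16
Utilization = 16 / 16 * 100 = 100.0%

100.0


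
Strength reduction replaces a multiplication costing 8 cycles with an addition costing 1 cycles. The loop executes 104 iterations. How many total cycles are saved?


Per-iteration saving = 8 - 1 = 7
Total saved = 104 * 7 = 728

728


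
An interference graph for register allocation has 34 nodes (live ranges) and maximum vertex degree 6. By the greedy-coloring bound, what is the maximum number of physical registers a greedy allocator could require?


Greedy coloring never needs more than (max_degree + 1) colors: when coloring a vertex, at most max_degree neighbors are already colored.
Upper bound = 6 + 1 = 7

7


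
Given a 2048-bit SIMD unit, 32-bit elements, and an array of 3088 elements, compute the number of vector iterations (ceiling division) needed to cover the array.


Width = 2048 / 32 = 64 elements per vector op
Iterations = ceil(3088 / 64) = 49

49


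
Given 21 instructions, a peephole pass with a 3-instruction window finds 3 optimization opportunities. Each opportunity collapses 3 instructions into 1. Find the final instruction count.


Each match removes 2 instructions.
Total removed = 3 * 2 = 6
Remaining = 21 - 6 = 15

15


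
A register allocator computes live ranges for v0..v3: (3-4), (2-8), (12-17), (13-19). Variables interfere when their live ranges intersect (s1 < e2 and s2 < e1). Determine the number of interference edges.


Check all pairs for overlapping intervals.
Two intervals (s1,e1) and (s2,e2) overlap if s1 < e2 and s2 < e1.
v0 (3-4) vs v1..v3: overlaps v1 -> 1
v1 (2-8) vs v2..v3: overlaps none -> 0
v2 (12-17) vs v3: overlaps v3 -> 1
Total overlapping pairs = 1 + 0 + 1 = 2

2


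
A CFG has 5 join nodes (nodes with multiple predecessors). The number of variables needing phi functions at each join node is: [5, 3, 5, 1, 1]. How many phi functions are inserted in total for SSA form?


Total phi functions = sum of phi functions at each join node
= 5 + 3 + 5 + 1 + 1 = 15

15


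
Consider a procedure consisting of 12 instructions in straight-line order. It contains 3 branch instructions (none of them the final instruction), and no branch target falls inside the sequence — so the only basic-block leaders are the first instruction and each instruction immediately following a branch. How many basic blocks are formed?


With no in-sequence branch targets, the leaders are the first instruction plus the instruction after each branch.
Number of basic blocks = branches + 1
= 3 + 1 = 4

4


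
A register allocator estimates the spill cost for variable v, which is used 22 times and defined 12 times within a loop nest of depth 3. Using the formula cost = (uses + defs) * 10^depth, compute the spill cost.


uses + defs = 22 + 12 = 34
10^3 = 1000
Spill cost = 34 * 1000 = 34000

34000


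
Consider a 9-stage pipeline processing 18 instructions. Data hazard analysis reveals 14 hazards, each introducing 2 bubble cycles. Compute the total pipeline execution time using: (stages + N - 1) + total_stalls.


Base cycles = 9 + 18 - 1 = 26
Total stalls = 14 * 2 = 28
Total = 26 + 28 = 54

54


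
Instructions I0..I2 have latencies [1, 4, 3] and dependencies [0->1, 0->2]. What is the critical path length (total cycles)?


Compute longest path through dependency graph: dist(Ik) = max over predecessors of dist + latency(Ik).
dist(I0) = latency 1 = 1
dist(I1) = dist(I0) + 4 = 1 + 4 = 5
dist(I2) = dist(I0) + 3 = 1 + 3 = 4
Critical path = max dist = 5

5


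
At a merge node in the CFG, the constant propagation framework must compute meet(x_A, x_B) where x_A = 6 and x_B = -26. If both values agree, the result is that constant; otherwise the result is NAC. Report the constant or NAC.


Meet operation: if both paths give the same constant, result is that constant; if they differ, result is NAC (not-a-constant).
Path A: 6, Path B: -26 -> differ
Result: not-a-constant -> NAC

NAC


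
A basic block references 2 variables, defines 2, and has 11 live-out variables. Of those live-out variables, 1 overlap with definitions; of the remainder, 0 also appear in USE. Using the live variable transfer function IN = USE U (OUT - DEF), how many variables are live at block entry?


OUT - DEF: 11 - 1 = 10
|IN| = |USE| + |OUT - DEF| - |USE ∩ (OUT - DEF)| = 2 + 10 - 0 = 12

12


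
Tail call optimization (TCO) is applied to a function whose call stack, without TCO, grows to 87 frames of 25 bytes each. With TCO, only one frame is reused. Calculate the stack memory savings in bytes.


Without TCO: 87 * 25 = 2175 bytes
With TCO: reuse 1 frame = 25 bytes
Savings = 2175 - 25 = 2150

2150


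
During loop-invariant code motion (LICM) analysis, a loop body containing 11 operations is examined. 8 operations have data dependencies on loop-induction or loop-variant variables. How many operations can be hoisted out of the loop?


Invariant candidates = total - loop-dependent
= 11 - 8 = 3

3


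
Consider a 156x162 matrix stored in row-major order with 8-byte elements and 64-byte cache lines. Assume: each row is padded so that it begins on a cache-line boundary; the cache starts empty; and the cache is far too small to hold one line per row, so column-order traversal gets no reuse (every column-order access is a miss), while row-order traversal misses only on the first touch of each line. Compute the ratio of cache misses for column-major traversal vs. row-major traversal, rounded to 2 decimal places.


Each row occupies 162 * 8 = 1296 bytes and starts on a line boundary, so it spans ceil(1296 / 64) = 21 cache lines.
Row-major traversal misses (one per line touched): 156 * ceil(162 * 8 / 64) = 3276
Column-major traversal misses (no reuse, every access misses): 156 * 162 = 25272
Ratio = 25272 / 3276 = 7.71

7.71


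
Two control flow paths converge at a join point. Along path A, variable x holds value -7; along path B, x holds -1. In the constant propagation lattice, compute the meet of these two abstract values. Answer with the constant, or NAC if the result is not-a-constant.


Meet operation: if both paths give the same constant, result is that constant; if they differ, result is NAC (not-a-constant).
Path A: -7, Path B: -1 -> differ
Result: not-a-constant -> NAC

NAC


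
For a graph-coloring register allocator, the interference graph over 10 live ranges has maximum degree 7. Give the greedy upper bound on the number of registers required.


Greedy coloring never needs more than (max_degree + 1) colors: when coloring a vertex, at most max_degree neighbors are already colored.
Upper bound = 7 + 1 = 8

8


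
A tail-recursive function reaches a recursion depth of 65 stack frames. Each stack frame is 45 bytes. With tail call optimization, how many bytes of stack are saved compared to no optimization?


Without TCO: 65 * 45 = 2925 bytes
With TCO: reuse 1 frame = 45 bytes
Savings = 2925 - 45 = 2880

2880


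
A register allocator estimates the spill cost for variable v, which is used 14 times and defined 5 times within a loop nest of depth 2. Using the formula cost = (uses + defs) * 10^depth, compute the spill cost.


uses + defs = 14 + 5 = 19
10^2 = 100
Spill cost = 19 * 100 = 1900

1900


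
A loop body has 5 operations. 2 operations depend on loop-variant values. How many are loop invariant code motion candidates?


Invariant candidates = total - loop-dependent
= 5 - 2 = 3

3


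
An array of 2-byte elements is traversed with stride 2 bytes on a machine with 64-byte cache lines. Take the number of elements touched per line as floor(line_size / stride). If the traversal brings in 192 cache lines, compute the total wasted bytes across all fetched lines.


Elements per line = floor(64 / 2) = 32
Bytes used per line = 32 * 2 = 64
Wasted per line = 64 - 64 = 0
Total wasted = 0 * 192 = 0

0


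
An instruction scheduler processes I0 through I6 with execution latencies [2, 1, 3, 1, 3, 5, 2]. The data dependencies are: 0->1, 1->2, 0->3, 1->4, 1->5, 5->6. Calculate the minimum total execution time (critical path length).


Compute longest path through dependency graph: dist(Ik) = max over predecessors of dist + latency(Ik).
dist(I0) = latency 2 = 2
dist(I1) = dist(I0) + 1 = 2 + 1 = 3
dist(I2) = dist(I1) + 3 = 3 + 3 = 6
dist(I3) = dist(I0) + 1 = 2 + 1 = 3
dist(I4) = dist(I1) + 3 = 3 + 3 = 6
dist(I5) = dist(I1) + 5 = 3 + 5 = 8
dist(I6) = dist(I5) + 2 = 8 + 2 = 10
Critical path = max dist = 10

10


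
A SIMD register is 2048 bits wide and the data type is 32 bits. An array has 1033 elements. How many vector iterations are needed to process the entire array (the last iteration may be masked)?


Width = 2048 / 32 = 64 elements per vector op
Iterations = ceil(1033 / 64) = 17

17


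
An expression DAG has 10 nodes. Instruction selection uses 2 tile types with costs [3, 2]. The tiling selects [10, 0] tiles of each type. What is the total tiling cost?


Total cost = sum(count_i * cost_i)
= 10*3 + 0*2
= 30

30


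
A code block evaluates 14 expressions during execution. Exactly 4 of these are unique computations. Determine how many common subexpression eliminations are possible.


CSE count = total expressions - unique expressions
= 14 - 4 = 10

10


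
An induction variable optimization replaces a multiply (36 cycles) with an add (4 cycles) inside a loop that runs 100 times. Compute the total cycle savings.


Per-iteration saving = 36 - 4 = 32
Total saved = 100 * 32 = 3200

3200


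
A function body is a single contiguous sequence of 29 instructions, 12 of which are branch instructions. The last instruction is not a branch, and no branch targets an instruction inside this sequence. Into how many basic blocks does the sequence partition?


With no in-sequence branch targets, the leaders are the first instruction plus the instruction after each branch.
Number of basic blocks = branches + 1
= 12 + 1 = 13

13


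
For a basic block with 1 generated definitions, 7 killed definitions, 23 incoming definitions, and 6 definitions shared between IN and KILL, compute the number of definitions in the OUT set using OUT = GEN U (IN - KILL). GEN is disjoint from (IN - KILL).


IN - KILL: 23 - 6 = 17 surviving definitions
OUT = GEN + surviving = 1 + 17 = 18

18


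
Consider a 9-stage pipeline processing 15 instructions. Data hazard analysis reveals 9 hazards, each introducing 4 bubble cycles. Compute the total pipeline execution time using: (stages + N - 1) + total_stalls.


Base cycles = 9 + 15 - 1 = 23
Total stalls = 9 * 4 = 36
Total = 23 + 36 = 59

59


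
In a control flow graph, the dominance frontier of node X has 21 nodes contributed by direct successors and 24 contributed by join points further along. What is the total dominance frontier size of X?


DF(X) = direct successor contributions + join point contributions
= 21 + 24 = 45

45


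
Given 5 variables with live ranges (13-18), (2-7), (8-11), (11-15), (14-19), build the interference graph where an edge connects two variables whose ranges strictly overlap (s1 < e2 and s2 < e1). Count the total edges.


Check all pairs for overlapping intervals.
Two intervals (s1,e1) and (s2,e2) overlap if s1 < e2 and s2 < e1.
v0 (13-18) vs v1..v4: overlaps v3, v4 -> 2
v1 (2-7) vs v2..v4: overlaps none -> 0
v2 (8-11) vs v3..v4: overlaps none -> 0
v3 (11-15) vs v4: overlaps v4 -> 1
Total overlapping pairs = 2 + 0 + 0 + 1 = 3

3


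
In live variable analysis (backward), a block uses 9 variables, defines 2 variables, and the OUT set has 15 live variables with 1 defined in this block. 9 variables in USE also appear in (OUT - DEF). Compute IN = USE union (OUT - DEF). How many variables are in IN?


OUT - DEF: 15 - 1 = 14
|IN| = |USE| + |OUT - DEF| - |USE ∩ (OUT - DEF)| = 9 + 14 - 9 = 14

14


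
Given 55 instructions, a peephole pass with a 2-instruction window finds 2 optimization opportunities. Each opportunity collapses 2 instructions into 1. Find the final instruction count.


Each match removes 1 instructions.
Total removed = 2 * 1 = 2
Remaining = 55 - 2 = 53

53


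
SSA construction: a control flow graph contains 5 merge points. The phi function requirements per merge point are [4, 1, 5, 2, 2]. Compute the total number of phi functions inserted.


Total phi functions = sum of phi functions at each join node
= 4 + 1 + 5 + 2 + 2 = 14

14


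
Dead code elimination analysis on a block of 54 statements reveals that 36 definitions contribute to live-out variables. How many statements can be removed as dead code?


Dead code = total statements - live definitions
= 54 - 36 = 18

18


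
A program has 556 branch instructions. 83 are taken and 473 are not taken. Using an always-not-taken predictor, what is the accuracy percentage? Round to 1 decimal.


Predictor: always-not-taken
Correct predictions = 473
Accuracy = 473 / 556 * 100 = 85.1%

85.1


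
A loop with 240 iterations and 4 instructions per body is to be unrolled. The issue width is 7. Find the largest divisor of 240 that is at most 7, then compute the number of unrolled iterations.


Largest divisor of 240 <= 7 is 6
New iterations = 240 / 6 = 40

40


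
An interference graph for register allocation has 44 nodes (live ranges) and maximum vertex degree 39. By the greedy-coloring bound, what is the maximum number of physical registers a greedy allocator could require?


Greedy coloring never needs more than (max_degree + 1) colors: when coloring a vertex, at most max_degree neighbors are already colored.
Upper bound = 39 + 1 = 40

40


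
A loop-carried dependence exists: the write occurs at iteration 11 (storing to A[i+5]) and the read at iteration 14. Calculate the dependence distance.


Distance = read iteration - write iteration
= 14 - 11 = 3

3


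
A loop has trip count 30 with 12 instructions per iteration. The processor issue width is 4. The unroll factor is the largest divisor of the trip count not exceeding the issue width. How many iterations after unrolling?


Largest divisor of 30 <= 4 is 3
New iterations = 30 / 3 = 10

10


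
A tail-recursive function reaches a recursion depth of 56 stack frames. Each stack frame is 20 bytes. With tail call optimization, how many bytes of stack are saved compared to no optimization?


Without TCO: 56 * 20 = 1120 bytes
With TCO: reuse 1 frame = 20 bytes
Savings = 1120 - 20 = 1100

1100


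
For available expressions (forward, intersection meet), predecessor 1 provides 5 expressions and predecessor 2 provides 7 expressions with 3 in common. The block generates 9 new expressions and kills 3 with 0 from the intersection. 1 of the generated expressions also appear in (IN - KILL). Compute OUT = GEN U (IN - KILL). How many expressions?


IN = intersection of predecessors = 3
IN - KILL = 3 - 0 = 3
|OUT| = |GEN| + |IN - KILL| - |GEN ∩ (IN - KILL)| = 9 + 3 - 1 = 11

11


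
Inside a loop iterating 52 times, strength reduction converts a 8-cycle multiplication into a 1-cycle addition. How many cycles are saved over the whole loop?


Per-iteration saving = 8 - 1 = 7
Total saved = 52 * 7 = 364

364


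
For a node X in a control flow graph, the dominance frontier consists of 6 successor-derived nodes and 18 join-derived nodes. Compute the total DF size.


DF(X) = direct successor contributions + join point contributions
= 6 + 18 = 24

24


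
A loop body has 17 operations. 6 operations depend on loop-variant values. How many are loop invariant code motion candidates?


Invariant candidates = total - loop-dependent
= 17 - 6 = 11

11


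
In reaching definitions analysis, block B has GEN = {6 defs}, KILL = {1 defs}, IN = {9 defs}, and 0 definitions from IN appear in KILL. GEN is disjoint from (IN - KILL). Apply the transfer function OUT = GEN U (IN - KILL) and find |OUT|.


IN - KILL: 9 - 0 = 9 surviving definitions
OUT = GEN + surviving = 6 + 9 = 15

15


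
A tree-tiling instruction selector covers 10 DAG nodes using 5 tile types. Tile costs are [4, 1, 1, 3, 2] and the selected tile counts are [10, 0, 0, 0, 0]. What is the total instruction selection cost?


Total cost = sum(count_i * cost_i)
= 10*4 + 0*1 + 0*1 + 0*3 + 0*2
= 40

40


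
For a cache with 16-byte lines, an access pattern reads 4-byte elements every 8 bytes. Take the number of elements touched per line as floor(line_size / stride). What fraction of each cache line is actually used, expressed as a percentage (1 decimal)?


Elements per cache line = floor(16 / 8) = 2
Bytes used = 2 * 4 = 8
Utilization = 8 / 16 * 100 = 50.0%

50.0


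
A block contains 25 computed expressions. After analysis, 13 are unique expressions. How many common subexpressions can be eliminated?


CSE count = total expressions - unique expressions
= 25 - 13 = 12

12


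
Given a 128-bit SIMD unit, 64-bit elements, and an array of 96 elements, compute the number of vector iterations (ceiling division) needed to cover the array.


Width = 128 / 64 = 2 elements per vector op
Iterations = ceil(96 / 2) = 48

48


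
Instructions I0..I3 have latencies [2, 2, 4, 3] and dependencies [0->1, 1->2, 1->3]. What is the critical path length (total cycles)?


Compute longest path through dependency graph: dist(Ik) = max over predecessors of dist + latency(Ik).
dist(I0) = latency 2 = 2
dist(I1) = dist(I0) + 2 = 2 + 2 = 4
dist(I2) = dist(I1) + 4 = 4 + 4 = 8
dist(I3) = dist(I1) + 3 = 4 + 3 = 7
Critical path = max dist = 8

8


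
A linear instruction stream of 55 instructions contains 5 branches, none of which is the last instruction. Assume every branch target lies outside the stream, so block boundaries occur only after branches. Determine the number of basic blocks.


With no in-sequence branch targets, the leaders are the first instruction plus the instruction after each branch.
Number of basic blocks = branches + 1
= 5 + 1 = 6

6


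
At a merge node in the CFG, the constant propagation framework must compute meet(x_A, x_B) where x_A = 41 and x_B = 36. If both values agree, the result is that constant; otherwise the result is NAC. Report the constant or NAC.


Meet operation: if both paths give the same constant, result is that constant; if they differ, result is NAC (not-a-constant).
Path A: 41, Path B: 36 -> differ
Result: not-a-constant -> NAC

NAC


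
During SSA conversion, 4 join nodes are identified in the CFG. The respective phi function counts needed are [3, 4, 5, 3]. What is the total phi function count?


Total phi functions = sum of phi functions at each join node
= 3 + 4 + 5 + 3 = 15

15


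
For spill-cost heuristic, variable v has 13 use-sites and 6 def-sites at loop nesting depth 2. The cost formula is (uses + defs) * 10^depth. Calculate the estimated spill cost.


uses + defs = 13 + 6 = 19
10^2 = 100
Spill cost = 19 * 100 = 1900

1900


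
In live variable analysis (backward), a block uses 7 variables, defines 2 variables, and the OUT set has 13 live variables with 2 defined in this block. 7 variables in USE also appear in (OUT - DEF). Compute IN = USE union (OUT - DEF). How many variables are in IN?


OUT - DEF: 13 - 2 = 11
|IN| = |USE| + |OUT - DEF| - |USE ∩ (OUT - DEF)| = 7 + 11 - 7 = 11

11


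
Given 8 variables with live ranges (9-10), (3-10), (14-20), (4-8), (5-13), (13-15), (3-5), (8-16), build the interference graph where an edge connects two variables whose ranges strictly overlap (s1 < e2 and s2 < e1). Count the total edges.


Check all pairs for overlapping intervals.
Two intervals (s1,e1) and (s2,e2) overlap if s1 < e2 and s2 < e1.
v0 (9-10) vs v1..v7: overlaps v1, v4, v7 -> 3
v1 (3-10) vs v2..v7: overlaps v3, v4, v6, v7 -> 4
v2 (14-20) vs v3..v7: overlaps v5, v7 -> 2
v3 (4-8) vs v4..v7: overlaps v4, v6 -> 2
v4 (5-13) vs v5..v7: overlaps v7 -> 1
v5 (13-15) vs v6..v7: overlaps v7 -> 1
v6 (3-5) vs v7: overlaps none -> 0
Total overlapping pairs = 3 + 4 + 2 + 2 + 1 + 1 + 0 = 13

13


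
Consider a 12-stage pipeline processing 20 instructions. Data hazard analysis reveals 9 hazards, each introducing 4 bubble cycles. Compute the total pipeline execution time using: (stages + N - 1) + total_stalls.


Base cycles = 12 + 20 - 1 = 31
Total stalls = 9 * 4 = 36
Total = 31 + 36 = 67

67


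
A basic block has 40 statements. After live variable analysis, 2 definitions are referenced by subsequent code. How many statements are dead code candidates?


Dead code = total statements - live definitions
= 40 - 2 = 38

38


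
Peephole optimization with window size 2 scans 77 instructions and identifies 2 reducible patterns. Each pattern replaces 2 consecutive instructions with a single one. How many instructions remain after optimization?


Each match removes 1 instructions.
Total removed = 2 * 1 = 2
Remaining = 77 - 2 = 75

75


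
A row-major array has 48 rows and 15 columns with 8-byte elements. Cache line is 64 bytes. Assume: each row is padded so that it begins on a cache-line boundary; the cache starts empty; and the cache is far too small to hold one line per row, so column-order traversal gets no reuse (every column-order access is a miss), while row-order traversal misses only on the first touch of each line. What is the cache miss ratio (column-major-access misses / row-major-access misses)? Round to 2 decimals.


Each row occupies 15 * 8 = 120 bytes and starts on a line boundary, so it spans ceil(120 / 64) = 2 cache lines.
Row-major traversal misses (one per line touched): 48 * ceil(15 * 8 / 64) = 96
Column-major traversal misses (no reuse, every access misses): 48 * 15 = 720
Ratio = 720 / 96 = 7.5

7.5


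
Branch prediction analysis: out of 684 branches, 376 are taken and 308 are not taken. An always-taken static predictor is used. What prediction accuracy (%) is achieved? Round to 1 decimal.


Predictor: always-taken
Correct predictions = 376
Accuracy = 376 / 684 * 100 = 55.0%

55.0


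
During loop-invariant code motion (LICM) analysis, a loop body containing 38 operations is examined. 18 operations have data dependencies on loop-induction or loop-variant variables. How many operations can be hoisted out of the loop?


Invariant candidates = total - loop-dependent
= 38 - 18 = 20

20


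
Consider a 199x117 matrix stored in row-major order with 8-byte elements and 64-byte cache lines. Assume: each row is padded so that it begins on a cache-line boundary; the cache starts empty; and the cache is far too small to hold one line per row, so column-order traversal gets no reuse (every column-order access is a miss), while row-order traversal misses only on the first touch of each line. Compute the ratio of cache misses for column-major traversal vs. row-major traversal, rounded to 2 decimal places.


Each row occupies 117 * 8 = 936 bytes and starts on a line boundary, so it spans ceil(936 / 64) = 15 cache lines.
Row-major traversal misses (one per line touched): 199 * ceil(117 * 8 / 64) = 2985
Column-major traversal misses (no reuse, every access misses): 199 * 117 = 23283
Ratio = 23283 / 2985 = 7.8

7.8


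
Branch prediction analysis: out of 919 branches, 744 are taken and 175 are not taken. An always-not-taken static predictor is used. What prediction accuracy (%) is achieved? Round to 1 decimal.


Predictor: always-not-taken
Correct predictions = 175
Accuracy = 175 / 919 * 100 = 19.0%

19.0


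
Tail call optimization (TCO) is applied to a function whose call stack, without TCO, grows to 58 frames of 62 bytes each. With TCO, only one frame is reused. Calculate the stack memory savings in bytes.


Without TCO: 58 * 62 = 3596 bytes
With TCO: reuse 1 frame = 62 bytes
Savings = 3596 - 62 = 3534

3534


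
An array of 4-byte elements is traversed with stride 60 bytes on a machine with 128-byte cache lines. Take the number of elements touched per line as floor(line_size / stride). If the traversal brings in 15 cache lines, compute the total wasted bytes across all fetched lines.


Elements per line = floor(128 / 60) = 2
Bytes used per line = 2 * 4 = 8
Wasted per line = 128 - 8 = 120
Total wasted = 120 * 15 = 1800

1800


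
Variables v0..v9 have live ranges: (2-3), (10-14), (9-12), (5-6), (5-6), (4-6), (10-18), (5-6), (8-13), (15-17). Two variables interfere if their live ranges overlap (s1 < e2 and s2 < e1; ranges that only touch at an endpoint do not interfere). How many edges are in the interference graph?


Check all pairs for overlapping intervals.
Two intervals (s1,e1) and (s2,e2) overlap if s1 < e2 and s2 < e1.
v0 (2-3) vs v1..v9: overlaps none -> 0
v1 (10-14) vs v2..v9: overlaps v2, v6, v8 -> 3
v2 (9-12) vs v3..v9: overlaps v6, v8 -> 2
v3 (5-6) vs v4..v9: overlaps v4, v5, v7 -> 3
v4 (5-6) vs v5..v9: overlaps v5, v7 -> 2
v5 (4-6) vs v6..v9: overlaps v7 -> 1
v6 (10-18) vs v7..v9: overlaps v8, v9 -> 2
v7 (5-6) vs v8..v9: overlaps none -> 0
v8 (8-13) vs v9: overlaps none -> 0
Total overlapping pairs = 0 + 3 + 2 + 3 + 2 + 1 + 2 + 0 + 0 = 13

13


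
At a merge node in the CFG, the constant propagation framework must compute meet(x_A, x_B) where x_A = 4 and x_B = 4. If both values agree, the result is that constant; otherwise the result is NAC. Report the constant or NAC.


Meet operation: if both paths give the same constant, result is that constant; if they differ, result is NAC (not-a-constant).
Path A: 4, Path B: 4 -> equal
Result: constant -> 4

4


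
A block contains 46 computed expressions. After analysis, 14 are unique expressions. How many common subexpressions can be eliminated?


CSE count = total expressions - unique expressions
= 46 - 14 = 32

32


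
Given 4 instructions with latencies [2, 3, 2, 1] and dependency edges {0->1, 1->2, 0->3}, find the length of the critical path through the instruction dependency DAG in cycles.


Compute longest path through dependency graph: dist(Ik) = max over predecessors of dist + latency(Ik).
dist(I0) = latency 2 = 2
dist(I1) = dist(I0) + 3 = 2 + 3 = 5
dist(I2) = dist(I1) + 2 = 5 + 2 = 7
dist(I3) = dist(I0) + 1 = 2 + 1 = 3
Critical path = max dist = 7

7


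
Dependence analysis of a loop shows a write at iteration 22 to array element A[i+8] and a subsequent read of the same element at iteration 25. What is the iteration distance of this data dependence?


Distance = read iteration - write iteration
= 25 - 22 = 3

3


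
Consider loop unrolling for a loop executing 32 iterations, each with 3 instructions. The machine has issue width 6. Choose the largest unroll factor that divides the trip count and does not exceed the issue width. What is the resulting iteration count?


Largest divisor of 32 <= 6 is 4
New iterations = 32 / 4 = 8

8


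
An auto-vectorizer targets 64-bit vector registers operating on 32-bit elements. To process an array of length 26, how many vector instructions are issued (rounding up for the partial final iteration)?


Width = 64 / 32 = 2 elements per vector op
Iterations = ceil(26 / 2) = 13

13


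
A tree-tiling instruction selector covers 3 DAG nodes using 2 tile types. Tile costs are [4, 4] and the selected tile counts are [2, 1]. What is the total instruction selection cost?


Total cost = sum(count_i * cost_i)
= 2*4 + 1*4
= 12

12


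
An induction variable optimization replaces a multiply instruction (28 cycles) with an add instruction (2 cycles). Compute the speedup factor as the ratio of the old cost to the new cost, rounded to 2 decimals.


Ratio = mult_cost / add_cost = 28 / 2 = 14.0

14.0


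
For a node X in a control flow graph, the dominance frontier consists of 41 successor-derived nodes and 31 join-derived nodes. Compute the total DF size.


DF(X) = direct successor contributions + join point contributions
= 41 + 31 = 72

72


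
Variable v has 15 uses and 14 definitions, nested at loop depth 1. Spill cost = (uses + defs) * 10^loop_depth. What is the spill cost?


uses + defs = 15 + 14 = 29
10^1 = 10
Spill cost = 29 * 10 = 290

290


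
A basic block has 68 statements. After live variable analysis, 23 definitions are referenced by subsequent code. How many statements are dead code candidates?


Dead code = total statements - live definitions
= 68 - 23 = 45

45


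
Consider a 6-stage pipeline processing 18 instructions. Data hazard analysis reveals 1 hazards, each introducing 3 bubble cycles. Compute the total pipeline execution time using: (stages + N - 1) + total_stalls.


Base cycles = 6 + 18 - 1 = 23
Total stalls = 1 * 3 = 3
Total = 23 + 3 = 26

26


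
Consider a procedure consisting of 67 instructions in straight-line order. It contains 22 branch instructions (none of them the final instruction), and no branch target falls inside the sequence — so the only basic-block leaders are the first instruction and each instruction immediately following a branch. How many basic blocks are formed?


With no in-sequence branch targets, the leaders are the first instruction plus the instruction after each branch.
Number of basic blocks = branches + 1
= 22 + 1 = 23

23


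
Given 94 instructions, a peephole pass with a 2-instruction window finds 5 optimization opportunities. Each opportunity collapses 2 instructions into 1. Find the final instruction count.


Each match removes 1 instructions.
Total removed = 5 * 1 = 5
Remaining = 94 - 5 = 89

89


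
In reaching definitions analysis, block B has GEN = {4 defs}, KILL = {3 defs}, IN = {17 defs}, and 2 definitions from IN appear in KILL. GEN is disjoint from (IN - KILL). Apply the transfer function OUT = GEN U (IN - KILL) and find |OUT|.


IN - KILL: 17 - 2 = 15 surviving definitions
OUT = GEN + surviving = 4 + 15 = 19

19


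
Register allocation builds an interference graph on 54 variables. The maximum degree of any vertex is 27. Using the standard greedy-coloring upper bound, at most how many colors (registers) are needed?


Greedy coloring never needs more than (max_degree + 1) colors: when coloring a vertex, at most max_degree neighbors are already colored.
Upper bound = 27 + 1 = 28

28


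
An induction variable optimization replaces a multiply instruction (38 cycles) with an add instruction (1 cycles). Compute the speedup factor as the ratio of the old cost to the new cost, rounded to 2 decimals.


Ratio = mult_cost / add_cost = 38 / 1 = 38.0

38.0


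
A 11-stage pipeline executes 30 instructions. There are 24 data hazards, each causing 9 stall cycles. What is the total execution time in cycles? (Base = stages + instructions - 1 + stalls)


Base cycles = 11 + 30 - 1 = 40
Total stalls = 24 * 9 = 216
Total = 40 + 216 = 256

256


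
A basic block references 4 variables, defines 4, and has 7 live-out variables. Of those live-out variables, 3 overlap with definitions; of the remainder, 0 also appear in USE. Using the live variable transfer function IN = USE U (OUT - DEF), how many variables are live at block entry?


OUT - DEF: 7 - 3 = 4
|IN| = |USE| + |OUT - DEF| - |USE ∩ (OUT - DEF)| = 4 + 4 - 0 = 8

8


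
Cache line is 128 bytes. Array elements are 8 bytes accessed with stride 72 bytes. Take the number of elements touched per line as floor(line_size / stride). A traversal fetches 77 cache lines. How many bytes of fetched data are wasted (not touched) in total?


Elements per line = floor(128 / 72) = 1
Bytes used per line = 1 * 8 = 8
Wasted per line = 128 - 8 = 120
Total wasted = 120 * 77 = 9240

9240


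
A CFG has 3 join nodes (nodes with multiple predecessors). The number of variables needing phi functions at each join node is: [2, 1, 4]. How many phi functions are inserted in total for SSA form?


Total phi functions = sum of phi functions at each join node
= 2 + 1 + 4 = 7

7


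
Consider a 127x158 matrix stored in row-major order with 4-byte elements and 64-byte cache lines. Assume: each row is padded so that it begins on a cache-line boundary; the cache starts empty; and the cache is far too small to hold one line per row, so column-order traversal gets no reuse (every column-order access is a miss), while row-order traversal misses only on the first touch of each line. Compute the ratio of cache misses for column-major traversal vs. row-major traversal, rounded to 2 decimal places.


Each row occupies 158 * 4 = 632 bytes and starts on a line boundary, so it spans ceil(632 / 64) = 10 cache lines.
Row-major traversal misses (one per line touched): 127 * ceil(158 * 4 / 64) = 1270
Column-major traversal misses (no reuse, every access misses): 127 * 158 = 20066
Ratio = 20066 / 1270 = 15.8

15.8


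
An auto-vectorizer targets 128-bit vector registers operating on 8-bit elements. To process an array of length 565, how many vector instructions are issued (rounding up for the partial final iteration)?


Width = 128 / 8 = 16 elements per vector op
Iterations = ceil(565 / 16) = 36

36


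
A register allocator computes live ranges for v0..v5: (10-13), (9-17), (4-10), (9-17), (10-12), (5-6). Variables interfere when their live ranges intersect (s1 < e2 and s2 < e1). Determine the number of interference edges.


Check all pairs for overlapping intervals.
Two intervals (s1,e1) and (s2,e2) overlap if s1 < e2 and s2 < e1.
v0 (10-13) vs v1..v5: overlaps v1, v3, v4 -> 3
v1 (9-17) vs v2..v5: overlaps v2, v3, v4 -> 3
v2 (4-10) vs v3..v5: overlaps v3, v5 -> 2
v3 (9-17) vs v4..v5: overlaps v4 -> 1
v4 (10-12) vs v5: overlaps none -> 0
Total overlapping pairs = 3 + 3 + 2 + 1 + 0 = 9

9


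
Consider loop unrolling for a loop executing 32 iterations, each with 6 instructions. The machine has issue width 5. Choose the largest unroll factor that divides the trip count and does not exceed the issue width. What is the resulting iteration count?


Largest divisor of 32 <= 5 is 4
New iterations = 32 / 4 = 8

8


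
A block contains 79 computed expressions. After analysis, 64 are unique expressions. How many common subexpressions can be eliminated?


CSE count = total expressions - unique expressions
= 79 - 64 = 15

15


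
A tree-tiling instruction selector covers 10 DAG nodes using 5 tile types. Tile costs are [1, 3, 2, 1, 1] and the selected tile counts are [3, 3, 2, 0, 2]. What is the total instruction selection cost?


Total cost = sum(count_i * cost_i)
= 3*1 + 3*3 + 2*2 + 0*1 + 2*1
= 18

18


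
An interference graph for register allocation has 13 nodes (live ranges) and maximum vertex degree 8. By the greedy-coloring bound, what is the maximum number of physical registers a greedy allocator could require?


Greedy coloring never needs more than (max_degree + 1) colors: when coloring a vertex, at most max_degree neighbors are already colored.
Upper bound = 8 + 1 = 9

9


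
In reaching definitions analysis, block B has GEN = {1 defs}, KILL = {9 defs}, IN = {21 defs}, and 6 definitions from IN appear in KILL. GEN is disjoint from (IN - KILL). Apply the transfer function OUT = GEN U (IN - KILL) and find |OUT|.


IN - KILL: 21 - 6 = 15 surviving definitions
OUT = GEN + surviving = 1 + 15 = 16

16


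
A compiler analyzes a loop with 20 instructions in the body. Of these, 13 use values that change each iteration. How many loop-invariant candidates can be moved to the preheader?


Invariant candidates = total - loop-dependent
= 20 - 13 = 7

7


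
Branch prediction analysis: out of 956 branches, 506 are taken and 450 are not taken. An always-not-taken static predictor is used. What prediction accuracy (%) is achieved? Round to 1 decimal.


Predictor: always-not-taken
Correct predictions = 450
Accuracy = 450 / 956 * 100 = 47.1%

47.1


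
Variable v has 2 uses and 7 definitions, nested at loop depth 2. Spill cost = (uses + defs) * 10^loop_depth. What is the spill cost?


uses + defs = 2 + 7 = 9
10^2 = 100
Spill cost = 9 * 100 = 900

900


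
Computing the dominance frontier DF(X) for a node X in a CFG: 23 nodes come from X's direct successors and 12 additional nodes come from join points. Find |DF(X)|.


DF(X) = direct successor contributions + join point contributions
= 23 + 12 = 35

35


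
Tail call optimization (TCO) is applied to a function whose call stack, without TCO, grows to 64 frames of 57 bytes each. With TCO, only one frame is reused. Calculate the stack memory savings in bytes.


Without TCO: 64 * 57 = 3648 bytes
With TCO: reuse 1 frame = 57 bytes
Savings = 3648 - 57 = 3591

3591


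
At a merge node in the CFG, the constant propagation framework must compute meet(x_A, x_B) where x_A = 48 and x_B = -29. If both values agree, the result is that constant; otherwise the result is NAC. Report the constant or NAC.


Meet operation: if both paths give the same constant, result is that constant; if they differ, result is NAC (not-a-constant).
Path A: 48, Path B: -29 -> differ
Result: not-a-constant -> NAC

NAC


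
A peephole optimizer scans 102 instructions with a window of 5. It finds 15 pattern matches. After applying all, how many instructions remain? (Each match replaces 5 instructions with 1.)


Each match removes 4 instructions.
Total removed = 15 * 4 = 60
Remaining = 102 - 60 = 42

42
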